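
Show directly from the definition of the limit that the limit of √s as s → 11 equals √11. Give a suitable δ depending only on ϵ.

δ = min(11, √11·ϵ)

Fix ϵ > 0. We want δ > 0 such that 0 < |s − 11| < δ implies |√s − √11| < ϵ.
Rationalise: √s − √11 = (s − 11)/(√s + √11), so |√s − √11| = |s − 11|/(√s + √11).
Restrict δ ≤ 11 so that |s − 11| < 11 forces s > 0, and then √s + √11 > √11.
Hence |√s − √11| < |s − 11|/√11, which is < ϵ once |s − 11| < √11·ϵ.
Take δ = min(11, √11·ϵ). If 0 < |s − 11| < δ then s > 0 and |√s − √11| < |s − 11|/√11 < ϵ.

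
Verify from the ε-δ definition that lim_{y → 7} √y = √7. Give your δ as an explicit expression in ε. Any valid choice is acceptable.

δ = min(7, √7·ε)

Suppose ε > 0. We want δ > 0 such that 0 < |y − 7| < δ implies |√y − √7| < ε.
Multiplying by the conjugate, |√y − √7| = |y − 7|/(√y + √7).
Restrict δ ≤ 7 so that |y − 7| < 7 forces y > 0, and then √y + √7 > √7.
Hence |√y − √7| < |y − 7|/√7, which is < ε once |y − 7| < √7·ε.
Take δ = min(7, √7·ε). If 0 < |y − 7| < δ then y > 0 and |√y − √7| < |y − 7|/√7 < ε.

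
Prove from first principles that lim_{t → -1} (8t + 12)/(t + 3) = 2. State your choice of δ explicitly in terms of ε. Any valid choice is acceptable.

Suppose ε > 0. We want δ > 0 with 0 < |t + 1| < δ ⇒ |(8t + 12)/(t + 3) − 2| < ε.
Combining over a common denominator, (8t + 12)/(t + 3) − 2 = [(8t + 12)·2 − 4·(t + 3)] / [2·(t + 3)] = 12(t + 1) / (2(t + 3)).
So |(8t + 12)/(t + 3) − 2| = 12|t + 1| / (2·|t + 3|).
Restrict δ ≤ 1. Then |t + 1| < 1 gives |t + 3| = |(t + 1) + 2| ≥ 2 − 1 = 1.
Hence |(8t + 12)/(t + 3) − 2| < 12|t + 1|/(2·1) = 6|t + 1|, which is < ε once |t + 1| < (1/6)ε.
Take δ = min(1, (1/6)ε). Then 0 < |t + 1| < δ forces both bounds, so |(8t + 12)/(t + 3) − 2| < ε.

δ = min(1, (1/6)ε)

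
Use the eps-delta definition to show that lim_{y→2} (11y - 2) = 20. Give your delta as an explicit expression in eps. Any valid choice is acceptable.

delta = eps/11

Let eps > 0 be given. We need delta > 0 so that 0 < |y − 2| < delta implies |(11y - 2) − 20| < eps.
Since (11y - 2) − 20 = 11(y − 2), we have |(11y - 2) − 20| = 11|y − 2|.
Thus it suffices that |y − 2| < eps/11.
Take delta = eps/11. If 0 < |y − 2| < delta then |(11y - 2) − 20| = 11|y − 2| < 11·(eps/11) = eps.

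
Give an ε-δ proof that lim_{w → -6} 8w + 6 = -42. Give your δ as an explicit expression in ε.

Let ε > 0 be given. We need δ > 0 so that 0 < |w + 6| < δ implies |(8w + 6) + 42| < ε.
|(8w + 6) + 42| = |8w + 48| = 8|w + 6|.
Thus it suffices that |w + 6| < ε/8.
Choosing δ = ε/8 gives |(8w + 6) + 42| = 8|w + 6| < ε whenever |w + 6| < δ.

δ = ε/8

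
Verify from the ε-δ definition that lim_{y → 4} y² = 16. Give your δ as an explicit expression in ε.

Suppose ε > 0. We seek δ > 0 with 0 < |y − 4| < δ ⇒ |y² − 16| < ε.
Factor: y² − 16 = (y − 4)(y + 4), so |y² − 16| = |y − 4|·|y + 4|.
Restrict δ ≤ 1. Then |y − 4| < 1 gives |y| < 5, so by the triangle inequality |y + 4| ≤ 5 + 4 = 9.
Hence |y² − 16| ≤ 9|y − 4|, which is < ε once |y − 4| < ε/9.
Take δ = min(1, ε/9). If 0 < |y − 4| < δ then both bounds hold and |y² − 16| ≤ 9|y − 4| < 9·(ε/9) = ε.

δ = min(1, ε/9)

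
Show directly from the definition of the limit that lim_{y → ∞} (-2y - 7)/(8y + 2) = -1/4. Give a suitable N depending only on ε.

N = (13/16)/ε

Let ε > 0. We seek N > 0 such that y > N implies |(-2y - 7)/(8y + 2) + 1/4| < ε.
(-2y - 7)/(8y + 2) + 1/4 = (8(-2y - 7) − (-2)(8y + 2)) / (8(8y + 2)) = -52/(8(8y + 2)).
For y > 0 we have 8y + 2 > 8y, so |(-2y - 7)/(8y + 2) + 1/4| = 52/(8(8y + 2)) < 52/(8·8y) = (13/16)/y.
Thus |(-2y - 7)/(8y + 2) + 1/4| < ε whenever y > (13/16)/ε.
Take N = (13/16)/ε. If y > N then |(-2y - 7)/(8y + 2) + 1/4| < (13/16)/y < ε.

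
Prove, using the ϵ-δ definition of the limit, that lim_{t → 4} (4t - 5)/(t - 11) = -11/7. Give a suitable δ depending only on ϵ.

δ = min(7/2, (49/78)ϵ)

Let ϵ > 0 be given. We want δ > 0 with 0 < |t − 4| < δ ⇒ |(4t - 5)/(t - 11) + 11/7| < ϵ.
Combining over a common denominator, (4t - 5)/(t - 11) + 11/7 = [(4t - 5)·(-7) − 11·(t - 11)] / [(-7)·(t - 11)] = -39(t − 4) / ((-7)(t - 11)).
So |(4t - 5)/(t - 11) + 11/7| = 39|t − 4| / (7·|t − 11|).
Restrict δ ≤ 7/2. Then |t − 4| < 7/2 gives |t − 11| = |(t − 4) + (-7)| ≥ 7 − 7/2 = 7/2.
Hence |(4t - 5)/(t - 11) + 11/7| < 39|t − 4|/(7·(7/2)) = (78/49)|t − 4|, which is < ϵ once |t − 4| < (49/78)ϵ.
Take δ = min(7/2, (49/78)ϵ). Then 0 < |t − 4| < δ forces both bounds, so |(4t - 5)/(t - 11) + 11/7| < ϵ.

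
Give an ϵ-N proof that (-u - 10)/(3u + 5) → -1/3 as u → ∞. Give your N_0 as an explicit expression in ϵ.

Let ϵ > 0. We seek N_0 > 0 such that u > N_0 implies |(-u - 10)/(3u + 5) + 1/3| < ϵ.
(-u - 10)/(3u + 5) + 1/3 = (3(-u - 10) − (-1)(3u + 5)) / (3(3u + 5)) = -25/(3(3u + 5)).
For u > 0 we have 3u + 5 > 3u, so |(-u - 10)/(3u + 5) + 1/3| = 25/(3(3u + 5)) < 25/(3·3u) = (25/9)/u.
Thus |(-u - 10)/(3u + 5) + 1/3| < ϵ whenever u > (25/9)/ϵ.
Take N_0 = (25/9)/ϵ. If u > N_0 then |(-u - 10)/(3u + 5) + 1/3| < (25/9)/u < ϵ.

N_0 = (25/9)/ϵ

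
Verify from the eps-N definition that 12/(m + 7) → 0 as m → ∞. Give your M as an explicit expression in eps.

M = 12/eps

Suppose eps > 0. For m ≥ 1, |12/(m + 7) − 0| = 12/(m + 7) ≤ 12/m.
We need 12/m < eps, i.e. m > 12/eps.
Take M = 12/eps. If m > M then |12/(m + 7)| ≤ 12/m < eps.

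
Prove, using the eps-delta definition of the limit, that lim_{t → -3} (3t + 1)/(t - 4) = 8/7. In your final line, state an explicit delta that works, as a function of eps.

delta = min(7/2, (49/26)eps)

Let eps > 0 be given. We want delta > 0 with 0 < |t + 3| < delta ⇒ |(3t + 1)/(t - 4) − (8/7)| < eps.
Combining over a common denominator, (3t + 1)/(t - 4) − (8/7) = [(3t + 1)·(-7) − (-8)·(t - 4)] / [(-7)·(t - 4)] = -13(t + 3) / ((-7)(t - 4)).
So |(3t + 1)/(t - 4) − (8/7)| = 13|t + 3| / (7·|t − 4|).
Restrict delta ≤ 7/2. Then |t + 3| < 7/2 gives |t − 4| = |(t + 3) + (-7)| ≥ 7 − 7/2 = 7/2.
Hence |(3t + 1)/(t - 4) − (8/7)| < 13|t + 3|/(7·(7/2)) = (26/49)|t + 3|, which is < eps once |t + 3| < (49/26)eps.
Take delta = min(7/2, (49/26)eps). Then 0 < |t + 3| < delta forces both bounds, so |(3t + 1)/(t - 4) − (8/7)| < eps.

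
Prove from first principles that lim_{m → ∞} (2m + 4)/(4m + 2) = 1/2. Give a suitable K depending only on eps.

Let eps > 0 be given. For m ≥ 1, |(2m + 4)/(4m + 2) − (1/2)| = |12|/(4(4m + 2)) = 12/(4(4m + 2)).
Since 4m + 2 ≥ 4m for m ≥ 1, this is ≤ 12/(4·4m) = (3/4)/m.
So |(2m + 4)/(4m + 2) − (1/2)| < eps whenever m > (3/4)/eps.
Take K = (3/4)/eps. If m > K then |(2m + 4)/(4m + 2) − (1/2)| ≤ (3/4)/m < eps.

K = (3/4)/eps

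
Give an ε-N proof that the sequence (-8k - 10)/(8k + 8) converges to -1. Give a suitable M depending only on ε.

M = (1/4)/ε

Suppose ε > 0. For k ≥ 1, |(-8k - 10)/(8k + 8) + 1| = |-16|/(8(8k + 8)) = 16/(8(8k + 8)).
Since 8k + 8 ≥ 8k for k ≥ 1, this is ≤ 16/(8·8k) = (1/4)/k.
So |(-8k - 10)/(8k + 8) + 1| < ε whenever k > (1/4)/ε.
Take M = (1/4)/ε. If k > M then |(-8k - 10)/(8k + 8) + 1| ≤ (1/4)/k < ε.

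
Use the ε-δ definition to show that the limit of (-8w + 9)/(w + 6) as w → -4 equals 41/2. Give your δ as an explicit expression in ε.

δ = min(1, (2/57)ε)

Let ε > 0 be given. We want δ > 0 with 0 < |w + 4| < δ ⇒ |(-8w + 9)/(w + 6) − (41/2)| < ε.
Combining over a common denominator, (-8w + 9)/(w + 6) − (41/2) = [(-8w + 9)·2 − 41·(w + 6)] / [2·(w + 6)] = -57(w + 4) / (2(w + 6)).
So |(-8w + 9)/(w + 6) − (41/2)| = 57|w + 4| / (2·|w + 6|).
Restrict δ ≤ 1. Then |w + 4| < 1 gives |w + 6| = |(w + 4) + 2| ≥ 2 − 1 = 1.
Hence |(-8w + 9)/(w + 6) − (41/2)| < 57|w + 4|/(2·1) = (57/2)|w + 4|, which is < ε once |w + 4| < (2/57)ε.
Take δ = min(1, (2/57)ε). Then 0 < |w + 4| < δ forces both bounds, so |(-8w + 9)/(w + 6) − (41/2)| < ε.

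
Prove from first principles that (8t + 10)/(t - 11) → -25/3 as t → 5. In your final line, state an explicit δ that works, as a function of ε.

δ = min(3, (9/49)ε)

Suppose ε > 0. We want δ > 0 with 0 < |t − 5| < δ ⇒ |(8t + 10)/(t - 11) + 25/3| < ε.
Combining over a common denominator, (8t + 10)/(t - 11) + 25/3 = [(8t + 10)·(-6) − 50·(t - 11)] / [(-6)·(t - 11)] = -98(t − 5) / ((-6)(t - 11)).
So |(8t + 10)/(t - 11) + 25/3| = 98|t − 5| / (6·|t − 11|).
Restrict δ ≤ 3. Then |t − 5| < 3 gives |t − 11| = |(t − 5) + (-6)| ≥ 6 − 3 = 3.
Hence |(8t + 10)/(t - 11) + 25/3| < 98|t − 5|/(6·3) = (49/9)|t − 5|, which is < ε once |t − 5| < (9/49)ε.
Take δ = min(3, (9/49)ε). Then 0 < |t − 5| < δ forces both bounds, so |(8t + 10)/(t - 11) + 25/3| < ε.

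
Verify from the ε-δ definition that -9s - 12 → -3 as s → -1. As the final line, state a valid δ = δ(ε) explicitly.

δ = ε/9

Let ε > 0. We need δ > 0 so that 0 < |s + 1| < δ implies |(-9s - 12) + 3| < ε.
|(-9s - 12) + 3| = |-9s - 9| = 9|s + 1|.
Thus it suffices that |s + 1| < ε/9.
Take δ = ε/9. If 0 < |s + 1| < δ then |(-9s - 12) + 3| = 9|s + 1| < 9·(ε/9) = ε.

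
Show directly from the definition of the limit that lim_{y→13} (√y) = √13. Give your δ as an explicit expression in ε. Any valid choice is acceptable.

δ = min(13, √13·ε)

Let ε > 0 be given. We want δ > 0 such that 0 < |y − 13| < δ implies |√y − √13| < ε.
Multiplying by the conjugate, |√y − √13| = |y − 13|/(√y + √13).
Restrict δ ≤ 13 so that |y − 13| < 13 forces y > 0, and then √y + √13 > √13.
Hence |√y − √13| < |y − 13|/√13, which is < ε once |y − 13| < √13·ε.
Take δ = min(13, √13·ε). If 0 < |y − 13| < δ then y > 0 and |√y − √13| < |y − 13|/√13 < ε.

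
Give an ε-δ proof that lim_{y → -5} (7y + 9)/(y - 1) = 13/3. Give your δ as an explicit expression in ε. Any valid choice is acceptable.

δ = min(3, (9/8)ε)

Suppose ε > 0. We want δ > 0 with 0 < |y + 5| < δ ⇒ |(7y + 9)/(y - 1) − (13/3)| < ε.
Combining over a common denominator, (7y + 9)/(y - 1) − (13/3) = [(7y + 9)·(-6) − (-26)·(y - 1)] / [(-6)·(y - 1)] = -16(y + 5) / ((-6)(y - 1)).
So |(7y + 9)/(y - 1) − (13/3)| = 16|y + 5| / (6·|y − 1|).
Restrict δ ≤ 3. Then |y + 5| < 3 gives |y − 1| = |(y + 5) + (-6)| ≥ 6 − 3 = 3.
Hence |(7y + 9)/(y - 1) − (13/3)| < 16|y + 5|/(6·3) = (8/9)|y + 5|, which is < ε once |y + 5| < (9/8)ε.
Take δ = min(3, (9/8)ε). Then 0 < |y + 5| < δ forces both bounds, so |(7y + 9)/(y - 1) − (13/3)| < ε.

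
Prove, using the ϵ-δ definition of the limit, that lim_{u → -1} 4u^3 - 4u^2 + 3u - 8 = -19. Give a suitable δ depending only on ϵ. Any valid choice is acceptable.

δ = min(1, ϵ/43)

Let ϵ > 0. We want δ > 0 such that 0 < |u + 1| < δ implies |(4u^3 - 4u^2 + 3u - 8) + 19| < ϵ.
(4u^3 - 4u^2 + 3u - 8) + 19 = 4u^3 - 4u^2 + 3u + 11 = (u + 1)(4u^2 - 8u + 11).
So |(4u^3 - 4u^2 + 3u - 8) + 19| = |u + 1|·|4u^2 - 8u + 11|.
Assume first that |u + 1| < 1, so |u| < 2. Then |4u^2 - 8u + 11| ≤ 4·2^2 + 8·2 + 11 = 43.
Hence |(4u^3 - 4u^2 + 3u - 8) + 19| ≤ 43|u + 1| < ϵ provided |u + 1| < ϵ/43.
Take δ = min(1, ϵ/43). Then 0 < |u + 1| < δ gives both |u + 1| < 1 and |u + 1| < ϵ/43, so |(4u^3 - 4u^2 + 3u - 8) + 19| < ϵ.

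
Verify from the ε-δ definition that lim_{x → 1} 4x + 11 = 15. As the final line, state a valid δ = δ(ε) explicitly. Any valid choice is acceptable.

δ = ε/4

Suppose ε > 0. We need δ > 0 so that 0 < |x − 1| < δ implies |(4x + 11) − 15| < ε.
Since (4x + 11) − 15 = 4(x − 1), we have |(4x + 11) − 15| = 4|x − 1|.
Thus it suffices that |x − 1| < ε/4.
Choosing δ = ε/4 gives |(4x + 11) − 15| = 4|x − 1| < ε whenever |x − 1| < δ.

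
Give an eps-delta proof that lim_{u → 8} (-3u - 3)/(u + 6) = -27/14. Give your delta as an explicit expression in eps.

Fix eps > 0. We want delta > 0 with 0 < |u − 8| < delta ⇒ |(-3u - 3)/(u + 6) + 27/14| < eps.
Combining over a common denominator, (-3u - 3)/(u + 6) + 27/14 = [(-3u - 3)·14 − (-27)·(u + 6)] / [14·(u + 6)] = -15(u − 8) / (14(u + 6)).
So |(-3u - 3)/(u + 6) + 27/14| = 15|u − 8| / (14·|u + 6|).
Require delta ≤ 7, so |u + 6| ≥ |14| − |u − 8| > 14 − 7 = 7.
Hence |(-3u - 3)/(u + 6) + 27/14| < 15|u − 8|/(14·7) = (15/98)|u − 8|, which is < eps once |u − 8| < (98/15)eps.
Take delta = min(7, (98/15)eps). Then 0 < |u − 8| < delta forces both bounds, so |(-3u - 3)/(u + 6) + 27/14| < eps.

delta = min(7, (98/15)eps)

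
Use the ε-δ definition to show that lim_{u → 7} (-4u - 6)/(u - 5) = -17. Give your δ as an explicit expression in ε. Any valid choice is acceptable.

δ = min(1, (1/13)ε)

Fix ε > 0. We want δ > 0 with 0 < |u − 7| < δ ⇒ |(-4u - 6)/(u - 5) + 17| < ε.
Combining over a common denominator, (-4u - 6)/(u - 5) + 17 = [(-4u - 6)·2 − (-34)·(u - 5)] / [2·(u - 5)] = 26(u − 7) / (2(u - 5)).
So |(-4u - 6)/(u - 5) + 17| = 26|u − 7| / (2·|u − 5|).
Require δ ≤ 1, so |u − 5| ≥ |2| − |u − 7| > 2 − 1 = 1.
Hence |(-4u - 6)/(u - 5) + 17| < 26|u − 7|/(2·1) = 13|u − 7|, which is < ε once |u − 7| < (1/13)ε.
Take δ = min(1, (1/13)ε). Then 0 < |u − 7| < δ forces both bounds, so |(-4u - 6)/(u - 5) + 17| < ε.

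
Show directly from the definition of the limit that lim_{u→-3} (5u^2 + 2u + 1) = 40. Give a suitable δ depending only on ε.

δ = min(1, ε/33)

Fix ε > 0. We want δ > 0 such that 0 < |u + 3| < δ implies |(5u^2 + 2u + 1) − 40| < ε.
(5u^2 + 2u + 1) − 40 = 5u^2 + 2u - 39 = (u + 3)(5u - 13).
So |(5u^2 + 2u + 1) − 40| = |u + 3|·|5u - 13|.
Assume first that |u + 3| < 1, so |u| < 4. Then |5u - 13| ≤ 5·4 + 13 = 33.
Hence |(5u^2 + 2u + 1) − 40| ≤ 33|u + 3| < ε provided |u + 3| < ε/33.
Take δ = min(1, ε/33). Then 0 < |u + 3| < δ gives both |u + 3| < 1 and |u + 3| < ε/33, so |(5u^2 + 2u + 1) − 40| < ε.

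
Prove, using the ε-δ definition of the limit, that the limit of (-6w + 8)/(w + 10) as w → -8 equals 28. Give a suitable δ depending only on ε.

Let ε > 0. We want δ > 0 with 0 < |w + 8| < δ ⇒ |(-6w + 8)/(w + 10) − 28| < ε.
Combining over a common denominator, (-6w + 8)/(w + 10) − 28 = [(-6w + 8)·2 − 56·(w + 10)] / [2·(w + 10)] = -68(w + 8) / (2(w + 10)).
So |(-6w + 8)/(w + 10) − 28| = 68|w + 8| / (2·|w + 10|).
Restrict δ ≤ 1. Then |w + 8| < 1 gives |w + 10| = |(w + 8) + 2| ≥ 2 − 1 = 1.
Hence |(-6w + 8)/(w + 10) − 28| < 68|w + 8|/(2·1) = 34|w + 8|, which is < ε once |w + 8| < (1/34)ε.
Take δ = min(1, (1/34)ε). Then 0 < |w + 8| < δ forces both bounds, so |(-6w + 8)/(w + 10) − 28| < ε.

δ = min(1, (1/34)ε)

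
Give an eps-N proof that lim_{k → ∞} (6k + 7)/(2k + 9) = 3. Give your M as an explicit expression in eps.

M = 10/eps

Let eps > 0 be given. For k ≥ 1, |(6k + 7)/(2k + 9) − 3| = |-40|/(2(2k + 9)) = 40/(2(2k + 9)).
Since 2k + 9 ≥ 2k for k ≥ 1, this is ≤ 40/(2·2k) = 10/k.
So |(6k + 7)/(2k + 9) − 3| < eps whenever k > 10/eps.
Take M = 10/eps. If k > M then |(6k + 7)/(2k + 9) − 3| ≤ 10/k < eps.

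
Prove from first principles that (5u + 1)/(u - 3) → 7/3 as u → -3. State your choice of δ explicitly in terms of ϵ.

δ = min(3, (9/8)ϵ)

Let ϵ > 0 be given. We want δ > 0 with 0 < |u + 3| < δ ⇒ |(5u + 1)/(u - 3) − (7/3)| < ϵ.
Combining over a common denominator, (5u + 1)/(u - 3) − (7/3) = [(5u + 1)·(-6) − (-14)·(u - 3)] / [(-6)·(u - 3)] = -16(u + 3) / ((-6)(u - 3)).
So |(5u + 1)/(u - 3) − (7/3)| = 16|u + 3| / (6·|u − 3|).
Restrict δ ≤ 3. Then |u + 3| < 3 gives |u − 3| = |(u + 3) + (-6)| ≥ 6 − 3 = 3.
Hence |(5u + 1)/(u - 3) − (7/3)| < 16|u + 3|/(6·3) = (8/9)|u + 3|, which is < ϵ once |u + 3| < (9/8)ϵ.
Take δ = min(3, (9/8)ϵ). Then 0 < |u + 3| < δ forces both bounds, so |(5u + 1)/(u - 3) − (7/3)| < ϵ.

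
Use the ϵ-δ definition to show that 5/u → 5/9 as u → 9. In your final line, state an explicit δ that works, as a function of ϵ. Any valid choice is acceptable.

δ = min(9/2, (81/10)ϵ)

Fix ϵ > 0. We seek δ > 0 such that 0 < |u − 9| < δ implies |5/u − (5/9)| < ϵ.
|5/u − (5/9)| = 5·|9 − u|/(9·|u|) = 5|u − 9|/(9|u|).
Restrict δ ≤ 9/2. Then |u − 9| < 9/2 gives |u| > 9/2, so 9|u| > 81/2.
Then |5/u − (5/9)| < 5|u − 9|/(81/2), which is < ϵ when |u − 9| < (81/10)ϵ.
Take δ = min(9/2, (81/10)ϵ). Then 0 < |u − 9| < δ gives both |u − 9| < 9/2 and |u − 9| < (81/10)ϵ, so |5/u − (5/9)| < ϵ.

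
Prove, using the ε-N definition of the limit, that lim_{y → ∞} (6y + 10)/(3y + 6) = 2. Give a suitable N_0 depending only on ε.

N_0 = (2/3)/ε

Let ε > 0. We seek N_0 > 0 such that y > N_0 implies |(6y + 10)/(3y + 6) − 2| < ε.
(6y + 10)/(3y + 6) − 2 = (3(6y + 10) − 6(3y + 6)) / (3(3y + 6)) = -6/(3(3y + 6)).
For y > 0 we have 3y + 6 > 3y, so |(6y + 10)/(3y + 6) − 2| = 6/(3(3y + 6)) < 6/(3·3y) = (2/3)/y.
Thus |(6y + 10)/(3y + 6) − 2| < ε whenever y > (2/3)/ε.
Take N_0 = (2/3)/ε. If y > N_0 then |(6y + 10)/(3y + 6) − 2| < (2/3)/y < ε.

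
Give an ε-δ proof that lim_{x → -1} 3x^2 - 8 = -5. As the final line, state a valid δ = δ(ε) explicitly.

δ = min(2, ε/12)

Let ε > 0 be given. We want δ > 0 such that 0 < |x + 1| < δ implies |(3x^2 - 8) + 5| < ε.
(3x^2 - 8) + 5 = 3x^2 - 3 = (x + 1)(3x - 3).
So |(3x^2 - 8) + 5| = |x + 1|·|3x - 3|.
Require δ ≤ 2. Then |x + 1| < 2 gives |x| < 3, and by the triangle inequality |3x - 3| ≤ 3·3 + 3 = 12.
Hence |(3x^2 - 8) + 5| ≤ 12|x + 1| < ε provided |x + 1| < ε/12.
Choosing δ = min(2, ε/12) ensures both conditions, hence |(3x^2 - 8) + 5| < ε.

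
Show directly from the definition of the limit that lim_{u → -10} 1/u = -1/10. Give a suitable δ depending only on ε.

Let ε > 0 be given. We seek δ > 0 such that 0 < |u + 10| < δ implies |1/u + 1/10| < ε.
|1/u + 1/10| = |-10 − u|/(10·|u|) = |u + 10|/(10|u|).
Restrict δ ≤ 5. Then |u + 10| < 5 gives |u| > 5, so 10|u| > 50.
Then |1/u + 1/10| < |u + 10|/50, which is < ε when |u + 10| < 50ε.
Take δ = min(5, 50ε). Then 0 < |u + 10| < δ gives both |u + 10| < 5 and |u + 10| < 50ε, so |1/u + 1/10| < ε.

δ = min(5, 50ε)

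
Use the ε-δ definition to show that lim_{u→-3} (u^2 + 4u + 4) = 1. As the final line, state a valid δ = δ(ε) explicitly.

Suppose ε > 0. We want δ > 0 such that 0 < |u + 3| < δ implies |(u^2 + 4u + 4) − 1| < ε.
(u^2 + 4u + 4) − 1 = u^2 + 4u + 3 = (u + 3)(u + 1).
So |(u^2 + 4u + 4) − 1| = |u + 3|·|u + 1|.
Assume first that |u + 3| < 2, so |u| < 5. Then |u + 1| ≤ 5 + 1 = 6.
Hence |(u^2 + 4u + 4) − 1| ≤ 6|u + 3| < ε provided |u + 3| < ε/6.
Take δ = min(2, ε/6). Then 0 < |u + 3| < δ gives both |u + 3| < 2 and |u + 3| < ε/6, so |(u^2 + 4u + 4) − 1| < ε.

δ = min(2, ε/6)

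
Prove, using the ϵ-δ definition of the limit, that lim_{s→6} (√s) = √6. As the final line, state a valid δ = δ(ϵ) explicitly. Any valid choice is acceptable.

δ = min(6, √6·ϵ)

Let ϵ > 0 be given. We want δ > 0 such that 0 < |s − 6| < δ implies |√s − √6| < ϵ.
Rationalise: √s − √6 = (s − 6)/(√s + √6), so |√s − √6| = |s − 6|/(√s + √6).
Restrict δ ≤ 6 so that |s − 6| < 6 forces s > 0, and then √s + √6 > √6.
Hence |√s − √6| < |s − 6|/√6, which is < ϵ once |s − 6| < √6·ϵ.
Take δ = min(6, √6·ϵ). If 0 < |s − 6| < δ then s > 0 and |√s − √6| < |s − 6|/√6 < ϵ.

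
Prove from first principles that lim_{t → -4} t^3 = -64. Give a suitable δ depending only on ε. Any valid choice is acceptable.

Let ε > 0 be given. We seek δ > 0 with 0 < |t + 4| < δ ⇒ |t^3 + 64| < ε.
Factor: t^3 + 64 = (t + 4)(t^2 - 4t + 16), so |t^3 + 64| = |t + 4|·|t^2 - 4t + 16|.
Restrict δ ≤ 2. Then |t + 4| < 2 gives |t| < 6, so by the triangle inequality |t^2 - 4t + 16| ≤ 6^2 + 4·6 + 16 = 76.
Hence |t^3 + 64| ≤ 76|t + 4|, which is < ε once |t + 4| < ε/76.
Take δ = min(2, ε/76). If 0 < |t + 4| < δ then both bounds hold and |t^3 + 64| ≤ 76|t + 4| < 76·(ε/76) = ε.

δ = min(2, ε/76)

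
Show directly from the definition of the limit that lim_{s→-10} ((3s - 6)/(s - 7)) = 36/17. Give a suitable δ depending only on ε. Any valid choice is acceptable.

Let ε > 0. We want δ > 0 with 0 < |s + 10| < δ ⇒ |(3s - 6)/(s - 7) − (36/17)| < ε.
Combining over a common denominator, (3s - 6)/(s - 7) − (36/17) = [(3s - 6)·(-17) − (-36)·(s - 7)] / [(-17)·(s - 7)] = -15(s + 10) / ((-17)(s - 7)).
So |(3s - 6)/(s - 7) − (36/17)| = 15|s + 10| / (17·|s − 7|).
Require δ ≤ 17/2, so |s − 7| ≥ |-17| − |s + 10| > 17 − 17/2 = 17/2.
Hence |(3s - 6)/(s - 7) − (36/17)| < 15|s + 10|/(17·(17/2)) = (30/289)|s + 10|, which is < ε once |s + 10| < (289/30)ε.
Take δ = min(17/2, (289/30)ε). Then 0 < |s + 10| < δ forces both bounds, so |(3s - 6)/(s - 7) − (36/17)| < ε.

δ = min(17/2, (289/30)ε)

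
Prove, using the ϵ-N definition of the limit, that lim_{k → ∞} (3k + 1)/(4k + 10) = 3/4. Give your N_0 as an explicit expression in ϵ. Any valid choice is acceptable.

N_0 = (13/8)/ϵ

Let ϵ > 0. For k ≥ 1, |(3k + 1)/(4k + 10) − (3/4)| = |-26|/(4(4k + 10)) = 26/(4(4k + 10)).
Since 4k + 10 ≥ 4k for k ≥ 1, this is ≤ 26/(4·4k) = (13/8)/k.
So |(3k + 1)/(4k + 10) − (3/4)| < ϵ whenever k > (13/8)/ϵ.
Take N_0 = (13/8)/ϵ. If k > N_0 then |(3k + 1)/(4k + 10) − (3/4)| ≤ (13/8)/k < ϵ.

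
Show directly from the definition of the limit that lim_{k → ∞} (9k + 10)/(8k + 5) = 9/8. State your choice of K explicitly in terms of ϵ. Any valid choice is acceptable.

Suppose ϵ > 0. For k ≥ 1, |(9k + 10)/(8k + 5) − (9/8)| = |35|/(8(8k + 5)) = 35/(8(8k + 5)).
Since 8k + 5 ≥ 8k for k ≥ 1, this is ≤ 35/(8·8k) = (35/64)/k.
So |(9k + 10)/(8k + 5) − (9/8)| < ϵ whenever k > (35/64)/ϵ.
Take K = (35/64)/ϵ. If k > K then |(9k + 10)/(8k + 5) − (9/8)| ≤ (35/64)/k < ϵ.

K = (35/64)/ϵ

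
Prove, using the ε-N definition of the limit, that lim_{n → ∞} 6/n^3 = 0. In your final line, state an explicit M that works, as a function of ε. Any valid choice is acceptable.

M = (6/ε)^{1/3}

Suppose ε > 0. For n ≥ 1, |6/n^3 − 0| = 6/n^3.
6/n^3 < ε ⇔ n^3 > 6/ε ⇔ n > (6/ε)^{1/3}.
Take M = (6/ε)^{1/3}. Then n > M implies 6/n^3 < ε.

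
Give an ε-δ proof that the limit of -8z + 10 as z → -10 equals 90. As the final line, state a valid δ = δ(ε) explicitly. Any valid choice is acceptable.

δ = ε/8

Fix ε > 0. We need δ > 0 so that 0 < |z + 10| < δ implies |(-8z + 10) − 90| < ε.
|(-8z + 10) − 90| = |-8z - 80| = 8|z + 10|.
So 8|z + 10| < ε exactly when |z + 10| < ε/8.
Take δ = ε/8. If 0 < |z + 10| < δ then |(-8z + 10) − 90| = 8|z + 10| < 8·(ε/8) = ε.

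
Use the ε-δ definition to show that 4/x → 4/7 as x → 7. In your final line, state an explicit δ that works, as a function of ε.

δ = min(7/2, (49/8)ε)

Suppose ε > 0. We seek δ > 0 such that 0 < |x − 7| < δ implies |4/x − (4/7)| < ε.
|4/x − (4/7)| = 4·|7 − x|/(7·|x|) = 4|x − 7|/(7|x|).
Restrict δ ≤ 7/2. Then |x − 7| < 7/2 gives |x| > 7/2, so 7|x| > 49/2.
Then |4/x − (4/7)| < 4|x − 7|/(49/2), which is < ε when |x − 7| < (49/8)ε.
Take δ = min(7/2, (49/8)ε). Then 0 < |x − 7| < δ gives both |x − 7| < 7/2 and |x − 7| < (49/8)ε, so |4/x − (4/7)| < ε.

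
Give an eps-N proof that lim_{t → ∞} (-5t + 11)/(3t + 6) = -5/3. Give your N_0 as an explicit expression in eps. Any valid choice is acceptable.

Let eps > 0 be given. We seek N_0 > 0 such that t > N_0 implies |(-5t + 11)/(3t + 6) + 5/3| < eps.
(-5t + 11)/(3t + 6) + 5/3 = (3(-5t + 11) − (-5)(3t + 6)) / (3(3t + 6)) = 63/(3(3t + 6)).
For t > 0 we have 3t + 6 > 3t, so |(-5t + 11)/(3t + 6) + 5/3| = 63/(3(3t + 6)) < 63/(3·3t) = 7/t.
Thus |(-5t + 11)/(3t + 6) + 5/3| < eps whenever t > 7/eps.
Take N_0 = 7/eps. If t > N_0 then |(-5t + 11)/(3t + 6) + 5/3| < 7/t < eps.

N_0 = 7/eps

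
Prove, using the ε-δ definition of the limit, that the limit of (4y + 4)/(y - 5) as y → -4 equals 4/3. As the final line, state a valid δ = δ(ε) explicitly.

Let ε > 0 be given. We want δ > 0 with 0 < |y + 4| < δ ⇒ |(4y + 4)/(y - 5) − (4/3)| < ε.
Combining over a common denominator, (4y + 4)/(y - 5) − (4/3) = [(4y + 4)·(-9) − (-12)·(y - 5)] / [(-9)·(y - 5)] = -24(y + 4) / ((-9)(y - 5)).
So |(4y + 4)/(y - 5) − (4/3)| = 24|y + 4| / (9·|y − 5|).
Restrict δ ≤ 9/2. Then |y + 4| < 9/2 gives |y − 5| = |(y + 4) + (-9)| ≥ 9 − 9/2 = 9/2.
Hence |(4y + 4)/(y - 5) − (4/3)| < 24|y + 4|/(9·(9/2)) = (16/27)|y + 4|, which is < ε once |y + 4| < (27/16)ε.
Take δ = min(9/2, (27/16)ε). Then 0 < |y + 4| < δ forces both bounds, so |(4y + 4)/(y - 5) − (4/3)| < ε.

δ = min(9/2, (27/16)ε)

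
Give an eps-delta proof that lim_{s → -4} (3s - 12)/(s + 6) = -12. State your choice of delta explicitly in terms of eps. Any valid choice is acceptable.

Fix eps > 0. We want delta > 0 with 0 < |s + 4| < delta ⇒ |(3s - 12)/(s + 6) + 12| < eps.
Combining over a common denominator, (3s - 12)/(s + 6) + 12 = [(3s - 12)·2 − (-24)·(s + 6)] / [2·(s + 6)] = 30(s + 4) / (2(s + 6)).
So |(3s - 12)/(s + 6) + 12| = 30|s + 4| / (2·|s + 6|).
Require delta ≤ 1, so |s + 6| ≥ |2| − |s + 4| > 2 − 1 = 1.
Hence |(3s - 12)/(s + 6) + 12| < 30|s + 4|/(2·1) = 15|s + 4|, which is < eps once |s + 4| < (1/15)eps.
Take delta = min(1, (1/15)eps). Then 0 < |s + 4| < delta forces both bounds, so |(3s - 12)/(s + 6) + 12| < eps.

delta = min(1, (1/15)eps)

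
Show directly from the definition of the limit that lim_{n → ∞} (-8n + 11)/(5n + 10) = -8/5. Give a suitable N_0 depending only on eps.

Let eps > 0. For n ≥ 1, |(-8n + 11)/(5n + 10) + 8/5| = |135|/(5(5n + 10)) = 135/(5(5n + 10)).
Since 5n + 10 ≥ 5n for n ≥ 1, this is ≤ 135/(5·5n) = (27/5)/n.
So |(-8n + 11)/(5n + 10) + 8/5| < eps whenever n > (27/5)/eps.
Take N_0 = (27/5)/eps. If n > N_0 then |(-8n + 11)/(5n + 10) + 8/5| ≤ (27/5)/n < eps.

N_0 = (27/5)/eps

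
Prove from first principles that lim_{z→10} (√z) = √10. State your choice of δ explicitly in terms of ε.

Let ε > 0. We want δ > 0 such that 0 < |z − 10| < δ implies |√z − √10| < ε.
Multiplying by the conjugate, |√z − √10| = |z − 10|/(√z + √10).
Restrict δ ≤ 10 so that |z − 10| < 10 forces z > 0, and then √z + √10 > √10.
Hence |√z − √10| < |z − 10|/√10, which is < ε once |z − 10| < √10·ε.
Take δ = min(10, √10·ε). If 0 < |z − 10| < δ then z > 0 and |√z − √10| < |z − 10|/√10 < ε.

δ = min(10, √10·ε)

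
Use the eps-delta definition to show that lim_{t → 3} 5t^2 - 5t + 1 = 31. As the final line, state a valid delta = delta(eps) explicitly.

delta = min(1, eps/30)

Suppose eps > 0. We want delta > 0 such that 0 < |t − 3| < delta implies |(5t^2 - 5t + 1) − 31| < eps.
(5t^2 - 5t + 1) − 31 = 5t^2 - 5t - 30 = (t − 3)(5t + 10).
So |(5t^2 - 5t + 1) − 31| = |t − 3|·|5t + 10|.
Require delta ≤ 1. Then |t − 3| < 1 gives |t| < 4, and by the triangle inequality |5t + 10| ≤ 5·4 + 10 = 30.
Hence |(5t^2 - 5t + 1) − 31| ≤ 30|t − 3| < eps provided |t − 3| < eps/30.
Choosing delta = min(1, eps/30) ensures both conditions, hence |(5t^2 - 5t + 1) − 31| < eps.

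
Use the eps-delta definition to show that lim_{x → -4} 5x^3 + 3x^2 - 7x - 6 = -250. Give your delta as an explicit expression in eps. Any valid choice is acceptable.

Suppose eps > 0. We want delta > 0 such that 0 < |x + 4| < delta implies |(5x^3 + 3x^2 - 7x - 6) + 250| < eps.
(5x^3 + 3x^2 - 7x - 6) + 250 = 5x^3 + 3x^2 - 7x + 244 = (x + 4)(5x^2 - 17x + 61).
So |(5x^3 + 3x^2 - 7x - 6) + 250| = |x + 4|·|5x^2 - 17x + 61|.
Require delta ≤ 1. Then |x + 4| < 1 gives |x| < 5, and by the triangle inequality |5x^2 - 17x + 61| ≤ 5·5^2 + 17·5 + 61 = 271.
Hence |(5x^3 + 3x^2 - 7x - 6) + 250| ≤ 271|x + 4| < eps provided |x + 4| < eps/271.
Take delta = min(1, eps/271). Then 0 < |x + 4| < delta gives both |x + 4| < 1 and |x + 4| < eps/271, so |(5x^3 + 3x^2 - 7x - 6) + 250| < eps.

delta = min(1, eps/271)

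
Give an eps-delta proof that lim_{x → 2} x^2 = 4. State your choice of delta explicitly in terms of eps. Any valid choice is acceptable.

delta = min(1, eps/5)

Let eps > 0 be given. We seek delta > 0 with 0 < |x − 2| < delta ⇒ |x^2 − 4| < eps.
Factor: x^2 − 4 = (x − 2)(x + 2), so |x^2 − 4| = |x − 2|·|x + 2|.
Impose delta ≤ 1 so that |x| < 3; then |x + 2| ≤ 5.
Hence |x^2 − 4| ≤ 5|x − 2|, which is < eps once |x − 2| < eps/5.
Take delta = min(1, eps/5). If 0 < |x − 2| < delta then both bounds hold and |x^2 − 4| ≤ 5|x − 2| < 5·(eps/5) = eps.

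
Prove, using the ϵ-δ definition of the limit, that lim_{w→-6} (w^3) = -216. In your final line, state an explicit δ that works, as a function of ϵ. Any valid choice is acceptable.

Suppose ϵ > 0. We seek δ > 0 with 0 < |w + 6| < δ ⇒ |w^3 + 216| < ϵ.
Factor: w^3 + 216 = (w + 6)(w^2 - 6w + 36), so |w^3 + 216| = |w + 6|·|w^2 - 6w + 36|.
Restrict δ ≤ 1. Then |w + 6| < 1 gives |w| < 7, so by the triangle inequality |w^2 - 6w + 36| ≤ 7^2 + 6·7 + 36 = 127.
Hence |w^3 + 216| ≤ 127|w + 6|, which is < ϵ once |w + 6| < ϵ/127.
Take δ = min(1, ϵ/127). If 0 < |w + 6| < δ then both bounds hold and |w^3 + 216| ≤ 127|w + 6| < 127·(ϵ/127) = ϵ.

δ = min(1, ϵ/127)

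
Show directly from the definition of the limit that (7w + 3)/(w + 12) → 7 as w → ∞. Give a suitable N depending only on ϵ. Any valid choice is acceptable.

Let ϵ > 0. We seek N > 0 such that w > N implies |(7w + 3)/(w + 12) − 7| < ϵ.
(7w + 3)/(w + 12) − 7 = ((7w + 3) − 7(w + 12)) / ((w + 12)) = -81/((w + 12)).
For w > 0 we have w + 12 > w, so |(7w + 3)/(w + 12) − 7| = 81/((w + 12)) < 81/(w) = 81/w.
Thus |(7w + 3)/(w + 12) − 7| < ϵ whenever w > 81/ϵ.
Take N = 81/ϵ. If w > N then |(7w + 3)/(w + 12) − 7| < 81/w < ϵ.

N = 81/ϵ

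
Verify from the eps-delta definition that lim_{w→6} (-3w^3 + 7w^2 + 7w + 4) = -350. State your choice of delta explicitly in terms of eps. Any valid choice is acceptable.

delta = min(2, eps/339)

Let eps > 0. We want delta > 0 such that 0 < |w − 6| < delta implies |(-3w^3 + 7w^2 + 7w + 4) + 350| < eps.
(-3w^3 + 7w^2 + 7w + 4) + 350 = -3w^3 + 7w^2 + 7w + 354 = (w − 6)(-3w^2 - 11w - 59).
So |(-3w^3 + 7w^2 + 7w + 4) + 350| = |w − 6|·|-3w^2 - 11w - 59|.
Require delta ≤ 2. Then |w − 6| < 2 gives |w| < 8, and by the triangle inequality |-3w^2 - 11w - 59| ≤ 3·8^2 + 11·8 + 59 = 339.
Hence |(-3w^3 + 7w^2 + 7w + 4) + 350| ≤ 339|w − 6| < eps provided |w − 6| < eps/339.
Take delta = min(2, eps/339). Then 0 < |w − 6| < delta gives both |w − 6| < 2 and |w − 6| < eps/339, so |(-3w^3 + 7w^2 + 7w + 4) + 350| < eps.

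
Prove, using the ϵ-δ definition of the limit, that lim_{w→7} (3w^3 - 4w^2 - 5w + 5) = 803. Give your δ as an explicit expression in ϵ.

δ = min(1, ϵ/442)

Suppose ϵ > 0. We want δ > 0 such that 0 < |w − 7| < δ implies |(3w^3 - 4w^2 - 5w + 5) − 803| < ϵ.
(3w^3 - 4w^2 - 5w + 5) − 803 = 3w^3 - 4w^2 - 5w - 798 = (w − 7)(3w^2 + 17w + 114).
So |(3w^3 - 4w^2 - 5w + 5) − 803| = |w − 7|·|3w^2 + 17w + 114|.
Require δ ≤ 1. Then |w − 7| < 1 gives |w| < 8, and by the triangle inequality |3w^2 + 17w + 114| ≤ 3·8^2 + 17·8 + 114 = 442.
Hence |(3w^3 - 4w^2 - 5w + 5) − 803| ≤ 442|w − 7| < ϵ provided |w − 7| < ϵ/442.
Choosing δ = min(1, ϵ/442) ensures both conditions, hence |(3w^3 - 4w^2 - 5w + 5) − 803| < ϵ.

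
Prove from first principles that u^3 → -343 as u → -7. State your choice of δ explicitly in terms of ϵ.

δ = min(2, ϵ/193)

Fix ϵ > 0. We seek δ > 0 with 0 < |u + 7| < δ ⇒ |u^3 + 343| < ϵ.
Factor: u^3 + 343 = (u + 7)(u^2 - 7u + 49), so |u^3 + 343| = |u + 7|·|u^2 - 7u + 49|.
Impose δ ≤ 2 so that |u| < 9; then |u^2 - 7u + 49| ≤ 193.
Hence |u^3 + 343| ≤ 193|u + 7|, which is < ϵ once |u + 7| < ϵ/193.
Take δ = min(2, ϵ/193). If 0 < |u + 7| < δ then both bounds hold and |u^3 + 343| ≤ 193|u + 7| < 193·(ϵ/193) = ϵ.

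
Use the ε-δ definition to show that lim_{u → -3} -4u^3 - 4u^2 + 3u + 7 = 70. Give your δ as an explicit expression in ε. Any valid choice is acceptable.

Fix ε > 0. We want δ > 0 such that 0 < |u + 3| < δ implies |(-4u^3 - 4u^2 + 3u + 7) − 70| < ε.
(-4u^3 - 4u^2 + 3u + 7) − 70 = -4u^3 - 4u^2 + 3u - 63 = (u + 3)(-4u^2 + 8u - 21).
So |(-4u^3 - 4u^2 + 3u + 7) − 70| = |u + 3|·|-4u^2 + 8u - 21|.
Require δ ≤ 1. Then |u + 3| < 1 gives |u| < 4, and by the triangle inequality |-4u^2 + 8u - 21| ≤ 4·4^2 + 8·4 + 21 = 117.
Hence |(-4u^3 - 4u^2 + 3u + 7) − 70| ≤ 117|u + 3| < ε provided |u + 3| < ε/117.
Choosing δ = min(1, ε/117) ensures both conditions, hence |(-4u^3 - 4u^2 + 3u + 7) − 70| < ε.

δ = min(1, ε/117)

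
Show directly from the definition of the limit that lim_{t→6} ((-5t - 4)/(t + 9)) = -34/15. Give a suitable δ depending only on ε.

Let ε > 0. We want δ > 0 with 0 < |t − 6| < δ ⇒ |(-5t - 4)/(t + 9) + 34/15| < ε.
Combining over a common denominator, (-5t - 4)/(t + 9) + 34/15 = [(-5t - 4)·15 − (-34)·(t + 9)] / [15·(t + 9)] = -41(t − 6) / (15(t + 9)).
So |(-5t - 4)/(t + 9) + 34/15| = 41|t − 6| / (15·|t + 9|).
Require δ ≤ 15/2, so |t + 9| ≥ |15| − |t − 6| > 15 − 15/2 = 15/2.
Hence |(-5t - 4)/(t + 9) + 34/15| < 41|t − 6|/(15·(15/2)) = (82/225)|t − 6|, which is < ε once |t − 6| < (225/82)ε.
Take δ = min(15/2, (225/82)ε). Then 0 < |t − 6| < δ forces both bounds, so |(-5t - 4)/(t + 9) + 34/15| < ε.

δ = min(15/2, (225/82)ε)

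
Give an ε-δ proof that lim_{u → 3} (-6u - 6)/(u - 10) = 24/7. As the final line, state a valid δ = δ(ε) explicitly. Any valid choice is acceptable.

δ = min(7/2, (49/132)ε)

Let ε > 0. We want δ > 0 with 0 < |u − 3| < δ ⇒ |(-6u - 6)/(u - 10) − (24/7)| < ε.
Combining over a common denominator, (-6u - 6)/(u - 10) − (24/7) = [(-6u - 6)·(-7) − (-24)·(u - 10)] / [(-7)·(u - 10)] = 66(u − 3) / ((-7)(u - 10)).
So |(-6u - 6)/(u - 10) − (24/7)| = 66|u − 3| / (7·|u − 10|).
Restrict δ ≤ 7/2. Then |u − 3| < 7/2 gives |u − 10| = |(u − 3) + (-7)| ≥ 7 − 7/2 = 7/2.
Hence |(-6u - 6)/(u - 10) − (24/7)| < 66|u − 3|/(7·(7/2)) = (132/49)|u − 3|, which is < ε once |u − 3| < (49/132)ε.
Take δ = min(7/2, (49/132)ε). Then 0 < |u − 3| < δ forces both bounds, so |(-6u - 6)/(u - 10) − (24/7)| < ε.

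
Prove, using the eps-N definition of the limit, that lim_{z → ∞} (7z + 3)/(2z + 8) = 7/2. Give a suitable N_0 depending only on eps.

N_0 = (25/2)/eps

Fix eps > 0. We seek N_0 > 0 such that z > N_0 implies |(7z + 3)/(2z + 8) − (7/2)| < eps.
(7z + 3)/(2z + 8) − (7/2) = (2(7z + 3) − 7(2z + 8)) / (2(2z + 8)) = -50/(2(2z + 8)).
For z > 0 we have 2z + 8 > 2z, so |(7z + 3)/(2z + 8) − (7/2)| = 50/(2(2z + 8)) < 50/(2·2z) = (25/2)/z.
Thus |(7z + 3)/(2z + 8) − (7/2)| < eps whenever z > (25/2)/eps.
Take N_0 = (25/2)/eps. If z > N_0 then |(7z + 3)/(2z + 8) − (7/2)| < (25/2)/z < eps.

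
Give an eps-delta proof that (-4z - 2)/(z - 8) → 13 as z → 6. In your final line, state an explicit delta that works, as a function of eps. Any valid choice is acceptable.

delta = min(1, (1/17)eps)

Suppose eps > 0. We want delta > 0 with 0 < |z − 6| < delta ⇒ |(-4z - 2)/(z - 8) − 13| < eps.
Combining over a common denominator, (-4z - 2)/(z - 8) − 13 = [(-4z - 2)·(-2) − (-26)·(z - 8)] / [(-2)·(z - 8)] = 34(z − 6) / ((-2)(z - 8)).
So |(-4z - 2)/(z - 8) − 13| = 34|z − 6| / (2·|z − 8|).
Require delta ≤ 1, so |z − 8| ≥ |-2| − |z − 6| > 2 − 1 = 1.
Hence |(-4z - 2)/(z - 8) − 13| < 34|z − 6|/(2·1) = 17|z − 6|, which is < eps once |z − 6| < (1/17)eps.
Take delta = min(1, (1/17)eps). Then 0 < |z − 6| < delta forces both bounds, so |(-4z - 2)/(z - 8) − 13| < eps.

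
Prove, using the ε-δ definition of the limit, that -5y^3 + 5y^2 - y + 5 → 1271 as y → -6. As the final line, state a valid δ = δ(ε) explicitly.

Let ε > 0. We want δ > 0 such that 0 < |y + 6| < δ implies |(-5y^3 + 5y^2 - y + 5) − 1271| < ε.
(-5y^3 + 5y^2 - y + 5) − 1271 = -5y^3 + 5y^2 - y - 1266 = (y + 6)(-5y^2 + 35y - 211).
So |(-5y^3 + 5y^2 - y + 5) − 1271| = |y + 6|·|-5y^2 + 35y - 211|.
Require δ ≤ 1. Then |y + 6| < 1 gives |y| < 7, and by the triangle inequality |-5y^2 + 35y - 211| ≤ 5·7^2 + 35·7 + 211 = 701.
Hence |(-5y^3 + 5y^2 - y + 5) − 1271| ≤ 701|y + 6| < ε provided |y + 6| < ε/701.
Take δ = min(1, ε/701). Then 0 < |y + 6| < δ gives both |y + 6| < 1 and |y + 6| < ε/701, so |(-5y^3 + 5y^2 - y + 5) − 1271| < ε.

δ = min(1, ε/701)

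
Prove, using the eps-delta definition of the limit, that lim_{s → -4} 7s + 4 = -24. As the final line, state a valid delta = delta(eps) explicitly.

delta = eps/7

Let eps > 0 be given. We need delta > 0 so that 0 < |s + 4| < delta implies |(7s + 4) + 24| < eps.
Since (7s + 4) + 24 = 7(s + 4), we have |(7s + 4) + 24| = 7|s + 4|.
So 7|s + 4| < eps exactly when |s + 4| < eps/7.
Choosing delta = eps/7 gives |(7s + 4) + 24| = 7|s + 4| < eps whenever |s + 4| < delta.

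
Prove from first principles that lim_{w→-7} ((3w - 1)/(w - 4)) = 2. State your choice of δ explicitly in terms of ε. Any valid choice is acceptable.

δ = min(11/2, (11/2)ε)

Let ε > 0 be given. We want δ > 0 with 0 < |w + 7| < δ ⇒ |(3w - 1)/(w - 4) − 2| < ε.
Combining over a common denominator, (3w - 1)/(w - 4) − 2 = [(3w - 1)·(-11) − (-22)·(w - 4)] / [(-11)·(w - 4)] = -11(w + 7) / ((-11)(w - 4)).
So |(3w - 1)/(w - 4) − 2| = 11|w + 7| / (11·|w − 4|).
Restrict δ ≤ 11/2. Then |w + 7| < 11/2 gives |w − 4| = |(w + 7) + (-11)| ≥ 11 − 11/2 = 11/2.
Hence |(3w - 1)/(w - 4) − 2| < 11|w + 7|/(11·(11/2)) = (2/11)|w + 7|, which is < ε once |w + 7| < (11/2)ε.
Take δ = min(11/2, (11/2)ε). Then 0 < |w + 7| < δ forces both bounds, so |(3w - 1)/(w - 4) − 2| < ε.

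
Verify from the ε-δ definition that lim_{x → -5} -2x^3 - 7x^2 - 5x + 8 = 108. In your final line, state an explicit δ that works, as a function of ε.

δ = min(1, ε/110)

Let ε > 0. We want δ > 0 such that 0 < |x + 5| < δ implies |(-2x^3 - 7x^2 - 5x + 8) − 108| < ε.
(-2x^3 - 7x^2 - 5x + 8) − 108 = -2x^3 - 7x^2 - 5x - 100 = (x + 5)(-2x^2 + 3x - 20).
So |(-2x^3 - 7x^2 - 5x + 8) − 108| = |x + 5|·|-2x^2 + 3x - 20|.
Require δ ≤ 1. Then |x + 5| < 1 gives |x| < 6, and by the triangle inequality |-2x^2 + 3x - 20| ≤ 2·6^2 + 3·6 + 20 = 110.
Hence |(-2x^3 - 7x^2 - 5x + 8) − 108| ≤ 110|x + 5| < ε provided |x + 5| < ε/110.
Take δ = min(1, ε/110). Then 0 < |x + 5| < δ gives both |x + 5| < 1 and |x + 5| < ε/110, so |(-2x^3 - 7x^2 - 5x + 8) − 108| < ε.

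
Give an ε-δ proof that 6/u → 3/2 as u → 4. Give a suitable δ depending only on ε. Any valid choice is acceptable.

δ = min(2, (4/3)ε)

Suppose ε > 0. We seek δ > 0 such that 0 < |u − 4| < δ implies |6/u − (3/2)| < ε.
|6/u − (3/2)| = 6·|4 − u|/(4·|u|) = 6|u − 4|/(4|u|).
Require δ ≤ 2 so that |u| > 4 − 2 = 2, hence 4|u| > 8.
Then |6/u − (3/2)| < 6|u − 4|/8, which is < ε when |u − 4| < (4/3)ε.
Take δ = min(2, (4/3)ε). Then 0 < |u − 4| < δ gives both |u − 4| < 2 and |u − 4| < (4/3)ε, so |6/u − (3/2)| < ε.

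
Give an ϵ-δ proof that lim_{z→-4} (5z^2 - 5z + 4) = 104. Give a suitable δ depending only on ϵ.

Fix ϵ > 0. We want δ > 0 such that 0 < |z + 4| < δ implies |(5z^2 - 5z + 4) − 104| < ϵ.
(5z^2 - 5z + 4) − 104 = 5z^2 - 5z - 100 = (z + 4)(5z - 25).
So |(5z^2 - 5z + 4) − 104| = |z + 4|·|5z - 25|.
Assume first that |z + 4| < 2, so |z| < 6. Then |5z - 25| ≤ 5·6 + 25 = 55.
Hence |(5z^2 - 5z + 4) − 104| ≤ 55|z + 4| < ϵ provided |z + 4| < ϵ/55.
Take δ = min(2, ϵ/55). Then 0 < |z + 4| < δ gives both |z + 4| < 2 and |z + 4| < ϵ/55, so |(5z^2 - 5z + 4) − 104| < ϵ.

δ = min(2, ϵ/55)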